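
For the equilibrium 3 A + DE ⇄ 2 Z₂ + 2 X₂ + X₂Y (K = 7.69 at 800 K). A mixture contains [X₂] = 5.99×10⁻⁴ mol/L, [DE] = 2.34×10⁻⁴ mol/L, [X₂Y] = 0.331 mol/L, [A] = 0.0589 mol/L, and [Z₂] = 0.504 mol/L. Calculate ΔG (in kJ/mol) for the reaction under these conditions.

Q = [Z₂]²·[X₂]²·[X₂Y] / ([A]³·[DE]) = (0.504)²·(5.99×10⁻⁴)²·(0.331) / ((0.0589)³·(2.34×10⁻⁴)) = 0.631
ΔG = RT ln(Q/K) = (8.314 J mol⁻¹ K⁻¹)(800 K) × ln(0.631/7.69)
   = (6.651 kJ/mol)(-2.500) = -16.6 kJ/mol
ΔG < 0, so the forward reaction is spontaneous (proceeds forward).

ΔG = -16.6 kJ/mol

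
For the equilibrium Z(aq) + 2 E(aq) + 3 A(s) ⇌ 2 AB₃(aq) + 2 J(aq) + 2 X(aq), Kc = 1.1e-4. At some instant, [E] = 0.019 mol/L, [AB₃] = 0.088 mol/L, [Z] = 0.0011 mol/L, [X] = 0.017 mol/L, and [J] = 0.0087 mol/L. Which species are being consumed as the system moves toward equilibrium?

AB₃, J, X (products)

(A is a pure solid — omitted from Qc.)
Qc = [AB₃]²·[J]²·[X]² / ([Z]·[E]²) = (0.088)²·(0.0087)²·(0.017)² / ((0.0011)·(0.019)²) = 4.3e-4
Qc = 4.3e-4 > Kc = 1.1e-4: net reverse reaction.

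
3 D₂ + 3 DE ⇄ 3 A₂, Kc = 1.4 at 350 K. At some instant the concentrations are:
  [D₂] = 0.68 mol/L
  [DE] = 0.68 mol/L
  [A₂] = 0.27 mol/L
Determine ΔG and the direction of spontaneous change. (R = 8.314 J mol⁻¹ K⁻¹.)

Qc = [A₂]³ / ([D₂]³·[DE]³) = (0.27)³ / ((0.68)³·(0.68)³) = 0.199
ΔG = RT ln(Qc/Kc) = (8.314 J mol⁻¹ K⁻¹)(350 K) × ln(0.199/1.4)
   = (2.910 kJ/mol)(-1.951) = -5.68 kJ/mol
ΔG < 0, so the forward reaction is spontaneous (proceeds forward).

ΔG = -5.68 kJ/mol; the forward reaction is spontaneous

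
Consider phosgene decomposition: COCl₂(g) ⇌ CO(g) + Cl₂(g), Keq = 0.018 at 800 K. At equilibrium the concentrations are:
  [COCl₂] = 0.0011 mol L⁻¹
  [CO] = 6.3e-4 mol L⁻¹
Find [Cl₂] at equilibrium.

At equilibrium, Keq = [CO]·[Cl₂] / [COCl₂] = 0.018.
(6.3e-4)·([Cl₂]) / (0.0011) = 0.018
[Cl₂] = 0.0314 = 0.031 mol L⁻¹

[Cl₂] = 0.031 mol L⁻¹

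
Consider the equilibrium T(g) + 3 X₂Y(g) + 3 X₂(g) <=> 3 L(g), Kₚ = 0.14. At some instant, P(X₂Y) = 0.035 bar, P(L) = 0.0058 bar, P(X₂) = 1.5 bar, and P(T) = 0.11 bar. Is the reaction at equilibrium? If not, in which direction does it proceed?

Qₚ = P(L)³ / (P(T)·P(X₂Y)³·P(X₂)³) = (0.0058)³ / ((0.11)·(0.035)³·(1.5)³) = 0.012
Qₚ = 0.012 < Kₚ = 0.14, so the forward reaction proceeds.

toward products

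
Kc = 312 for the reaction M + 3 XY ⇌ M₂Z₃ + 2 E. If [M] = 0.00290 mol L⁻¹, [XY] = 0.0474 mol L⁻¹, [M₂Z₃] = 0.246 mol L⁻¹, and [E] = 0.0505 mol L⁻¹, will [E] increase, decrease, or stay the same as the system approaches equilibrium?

Qc = [M₂Z₃]·[E]² / ([M]·[XY]³) = (0.246)·(0.0505)² / ((0.00290)·(0.0474)³) = 2030
Qc = 2030 > Kc = 312: net reverse reaction.
E is a product, so it decreases.

decrease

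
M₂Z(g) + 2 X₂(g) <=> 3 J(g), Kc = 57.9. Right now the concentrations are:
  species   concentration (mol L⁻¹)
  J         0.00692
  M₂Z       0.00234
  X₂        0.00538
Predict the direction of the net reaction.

Qc = [J]³ / ([M₂Z]·[X₂]²) = (0.00692)³ / ((0.00234)·(0.00538)²) = 4.89
Qc = 4.89 < Kc = 57.9, so the forward reaction proceeds.

toward products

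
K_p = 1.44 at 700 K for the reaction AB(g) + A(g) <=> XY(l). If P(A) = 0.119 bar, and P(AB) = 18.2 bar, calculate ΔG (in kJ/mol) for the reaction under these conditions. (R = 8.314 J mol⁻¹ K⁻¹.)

(XY is a pure liquid — omitted from Q_p.)
Q_p = 1 / (P(AB)·P(A)) = 1 / ((18.2)·(0.119)) = 0.462
ΔG = RT ln(Q_p/K_p) = (8.314 J mol⁻¹ K⁻¹)(700 K) × ln(0.462/1.44)
   = (5.820 kJ/mol)(-1.137) = -6.62 kJ/mol
ΔG < 0, so the forward reaction is spontaneous (proceeds forward).

ΔG = -6.62 kJ/mol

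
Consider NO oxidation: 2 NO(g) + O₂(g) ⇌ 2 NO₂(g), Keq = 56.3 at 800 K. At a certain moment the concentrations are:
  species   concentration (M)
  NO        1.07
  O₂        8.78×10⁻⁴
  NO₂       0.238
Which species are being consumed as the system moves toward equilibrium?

none (at equilibrium)

Q = [NO₂]² / ([NO]²·[O₂]) = (0.238)² / ((1.07)²·(8.78×10⁻⁴)) = 56.3
Q = 56.3 = Keq; the system is at equilibrium.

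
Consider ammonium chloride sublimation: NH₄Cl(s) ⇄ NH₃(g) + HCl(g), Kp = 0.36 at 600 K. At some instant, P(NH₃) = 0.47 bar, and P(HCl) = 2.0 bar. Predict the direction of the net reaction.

in the reverse direction

(NH₄Cl is a pure solid — omitted from Qp.)
Qp = P(NH₃)·P(HCl) = (0.47)·(2.0) = 0.94
Qp = 0.94 > Kp = 0.36, so the reverse reaction proceeds.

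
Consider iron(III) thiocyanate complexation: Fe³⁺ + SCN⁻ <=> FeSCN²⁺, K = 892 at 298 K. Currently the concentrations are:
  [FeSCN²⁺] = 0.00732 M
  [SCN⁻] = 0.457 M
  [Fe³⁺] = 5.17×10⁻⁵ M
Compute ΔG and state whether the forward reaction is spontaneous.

ΔG = -2.62 kJ/mol; the forward reaction is spontaneous

Q = [FeSCN²⁺] / ([Fe³⁺]·[SCN⁻]) = (0.00732) / ((5.17×10⁻⁵)·(0.457)) = 310
ΔG = RT ln(Q/K) = (8.314 J mol⁻¹ K⁻¹)(298 K) × ln(310/892)
   = (2.478 kJ/mol)(-1.057) = -2.62 kJ/mol
ΔG < 0, so the forward reaction is spontaneous (proceeds forward).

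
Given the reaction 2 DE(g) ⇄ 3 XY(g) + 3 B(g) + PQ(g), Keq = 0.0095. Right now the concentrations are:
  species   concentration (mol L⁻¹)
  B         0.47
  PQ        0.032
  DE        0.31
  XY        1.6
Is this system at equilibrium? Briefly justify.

Q = [XY]³·[B]³·[PQ] / [DE]² = (1.6)³·(0.47)³·(0.032) / (0.31)² = 0.14
Q = 0.14 > Keq = 0.0095: net reverse reaction.

no; Q > K, reaction proceeds in reverse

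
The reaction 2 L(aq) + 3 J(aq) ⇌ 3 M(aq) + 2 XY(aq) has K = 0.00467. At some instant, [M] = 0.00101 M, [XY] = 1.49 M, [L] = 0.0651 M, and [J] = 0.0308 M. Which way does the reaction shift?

toward reactants

Q = [M]³·[XY]² / ([L]²·[J]³) = (0.00101)³·(1.49)² / ((0.0651)²·(0.0308)³) = 0.0185
Q = 0.0185 > K = 0.00467, so the reverse reaction proceeds.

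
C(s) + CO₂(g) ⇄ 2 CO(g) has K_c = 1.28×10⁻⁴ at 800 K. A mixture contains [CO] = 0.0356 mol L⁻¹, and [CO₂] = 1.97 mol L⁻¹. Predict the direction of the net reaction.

to the left

(C is a pure solid — omitted from Q_c.)
Q_c = [CO]² / [CO₂] = (0.0356)² / (1.97) = 6.43×10⁻⁴
Q_c = 6.43×10⁻⁴ > K_c = 1.28×10⁻⁴, so the reverse reaction proceeds.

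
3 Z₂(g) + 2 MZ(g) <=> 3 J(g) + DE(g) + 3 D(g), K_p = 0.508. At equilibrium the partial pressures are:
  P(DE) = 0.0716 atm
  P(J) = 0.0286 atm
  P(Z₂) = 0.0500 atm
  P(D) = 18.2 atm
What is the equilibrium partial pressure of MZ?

At equilibrium, K_p = P(J)³·P(DE)·P(D)³ / (P(Z₂)³·P(MZ)²) = 0.508.
(0.0286)³·(0.0716)·(18.2)³ / ((0.0500)³·(P(MZ))²) = 0.508
P(MZ)² = 159 ⇒ P(MZ) = 12.6 atm

P(MZ) = 12.6 atm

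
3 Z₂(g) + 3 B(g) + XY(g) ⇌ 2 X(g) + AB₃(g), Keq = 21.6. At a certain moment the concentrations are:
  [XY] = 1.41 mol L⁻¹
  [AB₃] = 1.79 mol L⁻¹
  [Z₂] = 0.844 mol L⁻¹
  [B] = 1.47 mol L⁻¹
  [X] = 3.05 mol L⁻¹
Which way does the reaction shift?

in the forward direction

Q = [X]²·[AB₃] / ([Z₂]³·[B]³·[XY]) = (3.05)²·(1.79) / ((0.844)³·(1.47)³·(1.41)) = 6.18
Q = 6.18 < Keq = 21.6, so the forward reaction proceeds.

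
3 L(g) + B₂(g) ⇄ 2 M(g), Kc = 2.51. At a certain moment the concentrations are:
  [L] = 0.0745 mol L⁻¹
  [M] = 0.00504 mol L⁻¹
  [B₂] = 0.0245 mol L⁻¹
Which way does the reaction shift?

Qc = [M]² / ([L]³·[B₂]) = (0.00504)² / ((0.0745)³·(0.0245)) = 2.51
Qc = 2.51 = Kc, so the system is already at equilibrium.

neither direction; the system is at equilibrium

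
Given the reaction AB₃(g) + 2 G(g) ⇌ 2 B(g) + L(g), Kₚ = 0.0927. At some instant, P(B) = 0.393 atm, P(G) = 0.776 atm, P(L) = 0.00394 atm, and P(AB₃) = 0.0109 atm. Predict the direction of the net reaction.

Qₚ = P(B)²·P(L) / (P(AB₃)·P(G)²) = (0.393)²·(0.00394) / ((0.0109)·(0.776)²) = 0.0927
Qₚ = 0.0927 = Kₚ, so the system is already at equilibrium.

at equilibrium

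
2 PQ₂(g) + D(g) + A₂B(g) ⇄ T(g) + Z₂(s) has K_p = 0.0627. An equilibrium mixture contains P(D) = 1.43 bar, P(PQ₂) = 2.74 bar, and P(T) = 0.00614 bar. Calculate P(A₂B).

(Z₂ is a pure solid — omitted from K_p.)
At equilibrium, K_p = P(T) / (P(PQ₂)²·P(D)·P(A₂B)) = 0.0627.
(0.00614) / ((2.74)²·(1.43)·(P(A₂B))) = 0.0627
P(A₂B) = 0.00912 bar

P(A₂B) = 0.00912 bar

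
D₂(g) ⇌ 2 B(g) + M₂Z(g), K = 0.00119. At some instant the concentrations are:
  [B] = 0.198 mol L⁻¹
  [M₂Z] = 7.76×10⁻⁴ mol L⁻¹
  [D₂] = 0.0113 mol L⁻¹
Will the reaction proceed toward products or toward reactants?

in the reverse direction

Q = [B]²·[M₂Z] / [D₂] = (0.198)²·(7.76×10⁻⁴) / (0.0113) = 0.00269
Q = 0.00269 > K = 0.00119, so the reverse reaction proceeds.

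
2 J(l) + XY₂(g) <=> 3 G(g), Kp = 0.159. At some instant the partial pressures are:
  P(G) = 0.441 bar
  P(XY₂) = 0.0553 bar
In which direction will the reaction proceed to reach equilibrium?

(J is a pure liquid — omitted from Qp.)
Qp = P(G)³ / P(XY₂) = (0.441)³ / (0.0553) = 1.55
Qp = 1.55 > Kp = 0.159, so the reverse reaction proceeds.

in the reverse direction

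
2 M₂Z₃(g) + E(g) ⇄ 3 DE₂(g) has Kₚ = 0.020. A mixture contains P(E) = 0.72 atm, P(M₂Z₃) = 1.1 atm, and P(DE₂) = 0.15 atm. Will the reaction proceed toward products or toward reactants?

in the forward direction

Qₚ = P(DE₂)³ / (P(M₂Z₃)²·P(E)) = (0.15)³ / ((1.1)²·(0.72)) = 0.0039
Qₚ = 0.0039 < Kₚ = 0.020, so the forward reaction proceeds.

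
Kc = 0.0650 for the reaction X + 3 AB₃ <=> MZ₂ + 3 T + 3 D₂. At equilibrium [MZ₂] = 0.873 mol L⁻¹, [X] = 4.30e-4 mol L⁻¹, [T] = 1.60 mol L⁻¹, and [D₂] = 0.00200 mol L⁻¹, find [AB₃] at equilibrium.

At equilibrium, Kc = [MZ₂]·[T]³·[D₂]³ / ([X]·[AB₃]³) = 0.0650.
(0.873)·(1.60)³·(0.00200)³ / ((4.30e-4)·([AB₃])³) = 0.0650
[AB₃]³ = 0.00102 ⇒ [AB₃] = 0.101 mol L⁻¹

[AB₃] = 0.101 mol L⁻¹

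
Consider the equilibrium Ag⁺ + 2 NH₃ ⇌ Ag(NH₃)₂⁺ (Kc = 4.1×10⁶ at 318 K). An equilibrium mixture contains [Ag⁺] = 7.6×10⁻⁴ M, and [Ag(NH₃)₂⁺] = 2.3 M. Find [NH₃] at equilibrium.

[NH₃] = 0.027 M

At equilibrium, Kc = [Ag(NH₃)₂⁺] / ([Ag⁺]·[NH₃]²) = 4.1×10⁶.
(2.3) / ((7.6×10⁻⁴)·([NH₃])²) = 4.1×10⁶
[NH₃]² = 7.38×10⁻⁴ ⇒ [NH₃] = 0.027 M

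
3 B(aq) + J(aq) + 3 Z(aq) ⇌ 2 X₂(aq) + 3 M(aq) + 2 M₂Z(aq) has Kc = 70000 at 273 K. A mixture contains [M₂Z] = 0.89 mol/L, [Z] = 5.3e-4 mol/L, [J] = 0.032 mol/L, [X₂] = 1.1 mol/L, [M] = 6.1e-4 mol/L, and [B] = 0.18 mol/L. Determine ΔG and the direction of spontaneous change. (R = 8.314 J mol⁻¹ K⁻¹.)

ΔG = -4.97 kJ/mol; the forward reaction is spontaneous

Qc = [X₂]²·[M]³·[M₂Z]² / ([B]³·[J]·[Z]³) = (1.1)²·(6.1e-4)³·(0.89)² / ((0.18)³·(0.032)·(5.3e-4)³) = 7830
ΔG = RT ln(Qc/Kc) = (8.314 J mol⁻¹ K⁻¹)(273 K) × ln(7830/70000)
   = (2.270 kJ/mol)(-2.191) = -4.97 kJ/mol
ΔG < 0, so the forward reaction is spontaneous (proceeds forward).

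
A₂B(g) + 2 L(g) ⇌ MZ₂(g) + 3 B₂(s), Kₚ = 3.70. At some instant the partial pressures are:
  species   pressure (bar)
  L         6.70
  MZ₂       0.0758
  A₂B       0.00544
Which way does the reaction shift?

(B₂ is a pure solid — omitted from Qₚ.)
Qₚ = P(MZ₂) / (P(A₂B)·P(L)²) = (0.0758) / ((0.00544)·(6.70)²) = 0.310
Qₚ = 0.310 < Kₚ = 3.70, so the forward reaction proceeds.

in the forward direction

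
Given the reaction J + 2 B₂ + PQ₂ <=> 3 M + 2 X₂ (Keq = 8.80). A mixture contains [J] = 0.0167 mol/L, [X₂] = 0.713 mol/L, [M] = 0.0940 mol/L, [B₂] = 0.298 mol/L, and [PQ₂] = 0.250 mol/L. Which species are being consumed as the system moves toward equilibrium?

J, B₂, PQ₂ (reactants)

Q = [M]³·[X₂]² / ([J]·[B₂]²·[PQ₂]) = (0.0940)³·(0.713)² / ((0.0167)·(0.298)²·(0.250)) = 1.14
Q = 1.14 < Keq = 8.80: net forward reaction.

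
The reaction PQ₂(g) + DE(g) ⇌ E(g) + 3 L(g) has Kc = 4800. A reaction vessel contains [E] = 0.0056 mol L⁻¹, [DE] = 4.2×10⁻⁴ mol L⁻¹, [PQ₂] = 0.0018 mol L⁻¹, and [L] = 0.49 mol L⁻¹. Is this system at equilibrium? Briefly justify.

no; Q < K, reaction proceeds forward

Qc = [E]·[L]³ / ([PQ₂]·[DE]) = (0.0056)·(0.49)³ / ((0.0018)·(4.2×10⁻⁴)) = 870
Qc = 870 < Kc = 4800: net forward reaction.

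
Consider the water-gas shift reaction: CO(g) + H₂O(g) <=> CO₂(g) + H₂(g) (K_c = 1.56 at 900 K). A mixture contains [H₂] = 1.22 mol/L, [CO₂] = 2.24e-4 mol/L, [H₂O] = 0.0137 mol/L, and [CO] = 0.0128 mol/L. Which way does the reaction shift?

Q_c = [CO₂]·[H₂] / ([CO]·[H₂O]) = (2.24e-4)·(1.22) / ((0.0128)·(0.0137)) = 1.56
Q_c = 1.56 = K_c, so the system is already at equilibrium.

neither direction; the system is at equilibrium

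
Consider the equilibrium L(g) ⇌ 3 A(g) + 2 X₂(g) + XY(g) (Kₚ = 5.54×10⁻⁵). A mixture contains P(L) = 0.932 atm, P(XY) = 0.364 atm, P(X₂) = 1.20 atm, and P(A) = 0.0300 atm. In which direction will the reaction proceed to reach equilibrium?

Qₚ = P(A)³·P(X₂)²·P(XY) / P(L) = (0.0300)³·(1.20)²·(0.364) / (0.932) = 1.52×10⁻⁵
Qₚ = 1.52×10⁻⁵ < Kₚ = 5.54×10⁻⁵, so the forward reaction proceeds.

to the right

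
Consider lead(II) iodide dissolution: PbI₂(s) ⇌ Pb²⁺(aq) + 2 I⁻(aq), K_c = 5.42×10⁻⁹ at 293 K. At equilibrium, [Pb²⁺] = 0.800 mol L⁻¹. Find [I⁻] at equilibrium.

(PbI₂ is a pure solid — omitted from K_c.)
At equilibrium, K_c = [Pb²⁺]·[I⁻]² = 5.42×10⁻⁹.
(0.800)·([I⁻])² = 5.42×10⁻⁹
[I⁻]² = 6.77×10⁻⁹ ⇒ [I⁻] = 8.23×10⁻⁵ mol L⁻¹

[I⁻] = 8.23×10⁻⁵ mol L⁻¹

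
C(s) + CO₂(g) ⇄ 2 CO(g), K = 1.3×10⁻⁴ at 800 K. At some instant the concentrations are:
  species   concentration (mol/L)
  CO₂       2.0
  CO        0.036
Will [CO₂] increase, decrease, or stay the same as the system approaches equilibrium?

increase

(C is a pure solid — omitted from Q.)
Q = [CO]² / [CO₂] = (0.036)² / (2.0) = 6.5×10⁻⁴
Q = 6.5×10⁻⁴ > K = 1.3×10⁻⁴: net reverse reaction.
CO₂ is a reactant, so it increases.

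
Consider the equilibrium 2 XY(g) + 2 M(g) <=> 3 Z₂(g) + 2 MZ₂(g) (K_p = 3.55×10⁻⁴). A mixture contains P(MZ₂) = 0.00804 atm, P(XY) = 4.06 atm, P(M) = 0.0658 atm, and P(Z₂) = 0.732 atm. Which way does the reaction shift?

Q_p = P(Z₂)³·P(MZ₂)² / (P(XY)²·P(M)²) = (0.732)³·(0.00804)² / ((4.06)²·(0.0658)²) = 3.55×10⁻⁴
Q_p = 3.55×10⁻⁴ = K_p, so the system is already at equilibrium.

at equilibrium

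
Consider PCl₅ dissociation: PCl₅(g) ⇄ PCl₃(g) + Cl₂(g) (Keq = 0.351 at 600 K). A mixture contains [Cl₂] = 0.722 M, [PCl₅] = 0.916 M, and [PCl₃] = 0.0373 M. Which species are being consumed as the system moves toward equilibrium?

Q = [PCl₃]·[Cl₂] / [PCl₅] = (0.0373)·(0.722) / (0.916) = 0.0294
Q = 0.0294 < Keq = 0.351: net forward reaction.

PCl₅ (reactants)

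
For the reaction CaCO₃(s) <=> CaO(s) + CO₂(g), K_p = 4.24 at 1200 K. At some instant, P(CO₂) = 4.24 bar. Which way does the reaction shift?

(CaCO₃, CaO are pure solids — omitted from Q_p.)
Q_p = P(CO₂) = 4.24
Q_p = 4.24 = K_p, so the system is already at equilibrium.

neither direction; the system is at equilibrium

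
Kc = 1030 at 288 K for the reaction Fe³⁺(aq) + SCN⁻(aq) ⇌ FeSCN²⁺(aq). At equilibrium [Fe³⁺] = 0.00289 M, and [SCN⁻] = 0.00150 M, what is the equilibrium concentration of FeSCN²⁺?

At equilibrium, Kc = [FeSCN²⁺] / ([Fe³⁺]·[SCN⁻]) = 1030.
([FeSCN²⁺]) / ((0.00289)·(0.00150)) = 1030
[FeSCN²⁺] = 0.00447 M

[FeSCN²⁺] = 0.00447 M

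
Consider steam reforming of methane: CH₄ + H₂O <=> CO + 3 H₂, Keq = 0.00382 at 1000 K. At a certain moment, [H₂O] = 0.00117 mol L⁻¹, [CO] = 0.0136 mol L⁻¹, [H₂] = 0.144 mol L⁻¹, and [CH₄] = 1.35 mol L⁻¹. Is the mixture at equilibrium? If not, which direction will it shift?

no; Q > K, reaction proceeds in reverse

Q = [CO]·[H₂]³ / ([CH₄]·[H₂O]) = (0.0136)·(0.144)³ / ((1.35)·(0.00117)) = 0.0257
Q = 0.0257 > Keq = 0.00382: net reverse reaction.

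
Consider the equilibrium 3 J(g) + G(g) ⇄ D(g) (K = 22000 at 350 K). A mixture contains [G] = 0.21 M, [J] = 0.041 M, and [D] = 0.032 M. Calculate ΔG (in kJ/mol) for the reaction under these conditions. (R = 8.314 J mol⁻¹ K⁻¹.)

ΔG = -6.69 kJ/mol

Q = [D] / ([J]³·[G]) = (0.032) / ((0.041)³·(0.21)) = 2210
ΔG = RT ln(Q/K) = (8.314 J mol⁻¹ K⁻¹)(350 K) × ln(2210/22000)
   = (2.910 kJ/mol)(-2.298) = -6.69 kJ/mol
ΔG < 0, so the forward reaction is spontaneous (proceeds forward).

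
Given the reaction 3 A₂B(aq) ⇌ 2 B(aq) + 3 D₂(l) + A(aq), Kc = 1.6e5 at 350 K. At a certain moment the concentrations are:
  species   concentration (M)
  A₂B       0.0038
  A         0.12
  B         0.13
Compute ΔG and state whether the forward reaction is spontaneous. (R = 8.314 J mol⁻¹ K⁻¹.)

(D₂ is a pure liquid — omitted from Qc.)
Qc = [B]²·[A] / [A₂B]³ = (0.13)²·(0.12) / (0.0038)³ = 37000
ΔG = RT ln(Qc/Kc) = (8.314 J mol⁻¹ K⁻¹)(350 K) × ln(37000/1.6e5)
   = (2.910 kJ/mol)(-1.464) = -4.26 kJ/mol
ΔG < 0, so the forward reaction is spontaneous (proceeds forward).

ΔG = -4.26 kJ/mol; the forward reaction is spontaneous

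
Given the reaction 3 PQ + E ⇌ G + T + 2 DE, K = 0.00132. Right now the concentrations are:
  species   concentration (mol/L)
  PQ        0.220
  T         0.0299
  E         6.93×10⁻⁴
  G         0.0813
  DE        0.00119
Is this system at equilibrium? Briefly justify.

Q = [G]·[T]·[DE]² / ([PQ]³·[E]) = (0.0813)·(0.0299)·(0.00119)² / ((0.220)³·(6.93×10⁻⁴)) = 4.67×10⁻⁴
Q = 4.67×10⁻⁴ < K = 0.00132: net forward reaction.

no; Q < K, reaction proceeds forward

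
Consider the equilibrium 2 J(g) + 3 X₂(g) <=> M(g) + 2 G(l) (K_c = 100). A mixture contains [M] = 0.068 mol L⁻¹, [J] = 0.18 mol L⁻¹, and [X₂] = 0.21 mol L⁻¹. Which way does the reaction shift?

to the left

(G is a pure liquid — omitted from Q_c.)
Q_c = [M] / ([J]²·[X₂]³) = (0.068) / ((0.18)²·(0.21)³) = 230
Q_c = 230 > K_c = 100, so the reverse reaction proceeds.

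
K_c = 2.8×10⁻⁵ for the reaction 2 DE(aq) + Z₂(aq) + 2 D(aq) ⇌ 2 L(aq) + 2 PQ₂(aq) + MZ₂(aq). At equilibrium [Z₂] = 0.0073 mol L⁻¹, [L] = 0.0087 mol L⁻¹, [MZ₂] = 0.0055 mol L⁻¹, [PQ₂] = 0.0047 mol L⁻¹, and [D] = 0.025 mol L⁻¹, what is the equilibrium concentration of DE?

[DE] = 0.27 mol L⁻¹

At equilibrium, K_c = [L]²·[PQ₂]²·[MZ₂] / ([DE]²·[Z₂]·[D]²) = 2.8×10⁻⁵.
(0.0087)²·(0.0047)²·(0.0055) / (([DE])²·(0.0073)·(0.025)²) = 2.8×10⁻⁵
[DE]² = 0.0720 ⇒ [DE] = 0.27 mol L⁻¹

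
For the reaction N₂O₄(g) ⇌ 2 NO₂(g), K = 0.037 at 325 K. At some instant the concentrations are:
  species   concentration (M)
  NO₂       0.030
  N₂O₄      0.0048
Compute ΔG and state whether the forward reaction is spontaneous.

Q = [NO₂]² / [N₂O₄] = (0.030)² / (0.0048) = 0.188
ΔG = RT ln(Q/K) = (8.314 J mol⁻¹ K⁻¹)(325 K) × ln(0.188/0.037)
   = (2.702 kJ/mol)(1.626) = 4.39 kJ/mol
ΔG > 0, so the forward reaction is non-spontaneous (proceeds in reverse).

ΔG = 4.39 kJ/mol; the forward reaction is non-spontaneous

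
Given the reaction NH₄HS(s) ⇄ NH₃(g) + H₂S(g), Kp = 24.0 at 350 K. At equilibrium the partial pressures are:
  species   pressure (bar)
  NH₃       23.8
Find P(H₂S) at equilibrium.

(NH₄HS is a pure solid — omitted from Kp.)
At equilibrium, Kp = P(NH₃)·P(H₂S) = 24.0.
(23.8)·(P(H₂S)) = 24.0
P(H₂S) = 1.01 bar

P(H₂S) = 1.01 bar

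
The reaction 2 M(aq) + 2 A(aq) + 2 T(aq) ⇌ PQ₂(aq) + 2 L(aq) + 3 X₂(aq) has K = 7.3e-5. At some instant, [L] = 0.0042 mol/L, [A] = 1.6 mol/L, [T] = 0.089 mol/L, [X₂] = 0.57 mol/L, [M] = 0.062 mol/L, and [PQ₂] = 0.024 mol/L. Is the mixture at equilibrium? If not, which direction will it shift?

Q = [PQ₂]·[L]²·[X₂]³ / ([M]²·[A]²·[T]²) = (0.024)·(0.0042)²·(0.57)³ / ((0.062)²·(1.6)²·(0.089)²) = 0.0010
Q = 0.0010 > K = 7.3e-5: net reverse reaction.

no; Q > K, reaction proceeds in reverse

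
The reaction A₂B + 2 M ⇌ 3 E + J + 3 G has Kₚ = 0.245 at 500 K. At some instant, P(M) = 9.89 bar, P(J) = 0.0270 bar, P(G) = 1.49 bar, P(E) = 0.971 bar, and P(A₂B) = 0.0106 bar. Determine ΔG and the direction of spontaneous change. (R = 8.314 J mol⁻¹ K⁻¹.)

ΔG = -4.71 kJ/mol; the forward reaction is spontaneous

Qₚ = P(E)³·P(J)·P(G)³ / (P(A₂B)·P(M)²) = (0.971)³·(0.0270)·(1.49)³ / ((0.0106)·(9.89)²) = 0.0789
ΔG = RT ln(Qₚ/Kₚ) = (8.314 J mol⁻¹ K⁻¹)(500 K) × ln(0.0789/0.245)
   = (4.157 kJ/mol)(-1.133) = -4.71 kJ/mol
ΔG < 0, so the forward reaction is spontaneous (proceeds forward).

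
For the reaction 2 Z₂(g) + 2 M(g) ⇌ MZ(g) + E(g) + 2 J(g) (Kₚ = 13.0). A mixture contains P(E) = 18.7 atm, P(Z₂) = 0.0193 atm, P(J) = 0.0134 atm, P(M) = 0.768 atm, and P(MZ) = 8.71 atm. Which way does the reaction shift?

toward reactants

Qₚ = P(MZ)·P(E)·P(J)² / (P(Z₂)²·P(M)²) = (8.71)·(18.7)·(0.0134)² / ((0.0193)²·(0.768)²) = 133
Qₚ = 133 > Kₚ = 13.0, so the reverse reaction proceeds.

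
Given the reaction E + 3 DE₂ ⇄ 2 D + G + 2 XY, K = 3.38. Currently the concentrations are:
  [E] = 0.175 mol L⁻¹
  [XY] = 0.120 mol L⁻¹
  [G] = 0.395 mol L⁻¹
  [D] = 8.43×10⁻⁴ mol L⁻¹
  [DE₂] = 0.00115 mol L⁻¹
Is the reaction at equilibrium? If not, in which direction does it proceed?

Q = [D]²·[G]·[XY]² / ([E]·[DE₂]³) = (8.43×10⁻⁴)²·(0.395)·(0.120)² / ((0.175)·(0.00115)³) = 15.2
Q = 15.2 > K = 3.38, so the reverse reaction proceeds.

in the reverse direction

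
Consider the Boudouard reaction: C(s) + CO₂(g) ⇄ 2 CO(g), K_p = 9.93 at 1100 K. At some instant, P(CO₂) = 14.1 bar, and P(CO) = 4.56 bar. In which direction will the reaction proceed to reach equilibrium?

(C is a pure solid — omitted from Q_p.)
Q_p = P(CO)² / P(CO₂) = (4.56)² / (14.1) = 1.47
Q_p = 1.47 < K_p = 9.93, so the forward reaction proceeds.

forward (toward products)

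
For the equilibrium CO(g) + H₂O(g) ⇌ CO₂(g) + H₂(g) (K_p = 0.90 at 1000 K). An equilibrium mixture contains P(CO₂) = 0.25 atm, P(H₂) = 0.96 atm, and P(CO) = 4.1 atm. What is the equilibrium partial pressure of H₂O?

P(H₂O) = 0.065 atm

At equilibrium, K_p = P(CO₂)·P(H₂) / (P(CO)·P(H₂O)) = 0.90.
(0.25)·(0.96) / ((4.1)·(P(H₂O))) = 0.90
P(H₂O) = 0.0650 = 0.065 atm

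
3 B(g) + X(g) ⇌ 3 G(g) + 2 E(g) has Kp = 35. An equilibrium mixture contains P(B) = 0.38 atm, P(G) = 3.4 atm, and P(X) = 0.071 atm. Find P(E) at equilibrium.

P(E) = 0.059 atm

At equilibrium, Kp = P(G)³·P(E)² / (P(B)³·P(X)) = 35.
(3.4)³·(P(E))² / ((0.38)³·(0.071)) = 35
P(E)² = 0.00347 ⇒ P(E) = 0.059 atm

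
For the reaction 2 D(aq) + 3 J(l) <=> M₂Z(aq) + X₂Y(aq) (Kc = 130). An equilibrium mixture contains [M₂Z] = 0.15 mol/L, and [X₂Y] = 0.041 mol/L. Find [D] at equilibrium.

[D] = 0.0069 mol/L

(J is a pure liquid — omitted from Kc.)
At equilibrium, Kc = [M₂Z]·[X₂Y] / [D]² = 130.
(0.15)·(0.041) / ([D])² = 130
[D]² = 4.73×10⁻⁵ ⇒ [D] = 0.0069 mol/L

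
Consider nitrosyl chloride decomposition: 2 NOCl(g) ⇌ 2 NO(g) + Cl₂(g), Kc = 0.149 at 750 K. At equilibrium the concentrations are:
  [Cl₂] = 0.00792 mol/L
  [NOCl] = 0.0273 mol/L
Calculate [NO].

[NO] = 0.118 mol/L

At equilibrium, Kc = [NO]²·[Cl₂] / [NOCl]² = 0.149.
([NO])²·(0.00792) / (0.0273)² = 0.149
[NO]² = 0.0140 ⇒ [NO] = 0.118 mol/L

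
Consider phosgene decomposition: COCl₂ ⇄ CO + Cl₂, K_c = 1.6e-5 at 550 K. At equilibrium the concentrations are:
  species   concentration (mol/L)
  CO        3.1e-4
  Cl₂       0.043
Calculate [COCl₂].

At equilibrium, K_c = [CO]·[Cl₂] / [COCl₂] = 1.6e-5.
(3.1e-4)·(0.043) / ([COCl₂]) = 1.6e-5
[COCl₂] = 0.833 = 0.83 mol/L

[COCl₂] = 0.83 mol/L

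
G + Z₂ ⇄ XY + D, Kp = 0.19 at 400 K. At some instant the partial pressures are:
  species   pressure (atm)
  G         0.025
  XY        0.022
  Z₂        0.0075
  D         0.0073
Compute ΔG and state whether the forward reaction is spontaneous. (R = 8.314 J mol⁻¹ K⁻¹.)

Qp = P(XY)·P(D) / (P(G)·P(Z₂)) = (0.022)·(0.0073) / ((0.025)·(0.0075)) = 0.857
ΔG = RT ln(Qp/Kp) = (8.314 J mol⁻¹ K⁻¹)(400 K) × ln(0.857/0.19)
   = (3.326 kJ/mol)(1.506) = 5.01 kJ/mol
ΔG > 0, so the forward reaction is non-spontaneous (proceeds in reverse).

ΔG = 5.01 kJ/mol; the forward reaction is non-spontaneous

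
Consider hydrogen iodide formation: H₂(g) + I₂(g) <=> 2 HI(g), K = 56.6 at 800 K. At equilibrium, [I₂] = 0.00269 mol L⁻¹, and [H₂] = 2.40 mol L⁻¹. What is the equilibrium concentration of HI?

At equilibrium, K = [HI]² / ([H₂]·[I₂]) = 56.6.
([HI])² / ((2.40)·(0.00269)) = 56.6
[HI]² = 0.365 ⇒ [HI] = 0.604 mol L⁻¹

[HI] = 0.604 mol L⁻¹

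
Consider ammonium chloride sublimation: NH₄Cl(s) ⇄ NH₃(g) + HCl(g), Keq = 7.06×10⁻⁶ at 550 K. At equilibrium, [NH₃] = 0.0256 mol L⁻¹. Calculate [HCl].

[HCl] = 2.76×10⁻⁴ mol L⁻¹

(NH₄Cl is a pure solid — omitted from Keq.)
At equilibrium, Keq = [NH₃]·[HCl] = 7.06×10⁻⁶.
(0.0256)·([HCl]) = 7.06×10⁻⁶
[HCl] = 2.76×10⁻⁴ mol L⁻¹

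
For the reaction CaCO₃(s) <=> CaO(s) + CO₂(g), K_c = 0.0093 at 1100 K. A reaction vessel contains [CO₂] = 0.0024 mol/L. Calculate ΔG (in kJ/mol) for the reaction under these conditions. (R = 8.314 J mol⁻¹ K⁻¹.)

ΔG = -12.4 kJ/mol

(CaCO₃, CaO are pure solids — omitted from Q_c.)
Q_c = [CO₂] = 0.00240
ΔG = RT ln(Q_c/K_c) = (8.314 J mol⁻¹ K⁻¹)(1100 K) × ln(0.00240/0.0093)
   = (9.145 kJ/mol)(-1.355) = -12.4 kJ/mol
ΔG < 0, so the forward reaction is spontaneous (proceeds forward).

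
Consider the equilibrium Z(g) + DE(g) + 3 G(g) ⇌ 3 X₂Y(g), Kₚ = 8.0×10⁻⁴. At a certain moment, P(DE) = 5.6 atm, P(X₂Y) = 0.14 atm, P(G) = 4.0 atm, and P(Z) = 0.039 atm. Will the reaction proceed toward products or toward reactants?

Qₚ = P(X₂Y)³ / (P(Z)·P(DE)·P(G)³) = (0.14)³ / ((0.039)·(5.6)·(4.0)³) = 2.0×10⁻⁴
Qₚ = 2.0×10⁻⁴ < Kₚ = 8.0×10⁻⁴, so the forward reaction proceeds.

to the right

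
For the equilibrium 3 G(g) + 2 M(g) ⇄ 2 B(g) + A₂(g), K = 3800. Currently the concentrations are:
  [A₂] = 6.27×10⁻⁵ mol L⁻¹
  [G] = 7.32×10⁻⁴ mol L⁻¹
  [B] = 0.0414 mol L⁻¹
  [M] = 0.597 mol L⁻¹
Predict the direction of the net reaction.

Q = [B]²·[A₂] / ([G]³·[M]²) = (0.0414)²·(6.27×10⁻⁵) / ((7.32×10⁻⁴)³·(0.597)²) = 769
Q = 769 < K = 3800, so the forward reaction proceeds.

toward products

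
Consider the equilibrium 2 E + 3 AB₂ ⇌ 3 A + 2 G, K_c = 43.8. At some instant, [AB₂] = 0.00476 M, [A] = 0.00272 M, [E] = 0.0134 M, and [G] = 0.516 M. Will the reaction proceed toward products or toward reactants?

to the left

Q_c = [A]³·[G]² / ([E]²·[AB₂]³) = (0.00272)³·(0.516)² / ((0.0134)²·(0.00476)³) = 277
Q_c = 277 > K_c = 43.8, so the reverse reaction proceeds.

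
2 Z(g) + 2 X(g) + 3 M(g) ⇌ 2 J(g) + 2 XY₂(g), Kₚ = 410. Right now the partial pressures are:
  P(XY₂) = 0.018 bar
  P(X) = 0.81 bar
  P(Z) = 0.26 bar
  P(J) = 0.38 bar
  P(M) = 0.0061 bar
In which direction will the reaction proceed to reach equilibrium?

Qₚ = P(J)²·P(XY₂)² / (P(Z)²·P(X)²·P(M)³) = (0.38)²·(0.018)² / ((0.26)²·(0.81)²·(0.0061)³) = 4600
Qₚ = 4600 > Kₚ = 410, so the reverse reaction proceeds.

toward reactants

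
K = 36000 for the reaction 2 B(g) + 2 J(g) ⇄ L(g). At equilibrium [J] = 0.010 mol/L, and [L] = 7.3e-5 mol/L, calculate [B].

At equilibrium, K = [L] / ([B]²·[J]²) = 36000.
(7.3e-5) / (([B])²·(0.010)²) = 36000
[B]² = 2.03e-5 ⇒ [B] = 0.0045 mol/L

[B] = 0.0045 mol/L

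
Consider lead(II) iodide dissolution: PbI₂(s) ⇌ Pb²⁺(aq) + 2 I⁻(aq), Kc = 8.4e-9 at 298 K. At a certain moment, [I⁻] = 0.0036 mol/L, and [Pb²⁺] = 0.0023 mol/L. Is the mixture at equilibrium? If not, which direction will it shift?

no; Q > K, reaction proceeds in reverse

(PbI₂ is a pure solid — omitted from Qc.)
Qc = [Pb²⁺]·[I⁻]² = (0.0023)·(0.0036)² = 3.0e-8
Qc = 3.0e-8 > Kc = 8.4e-9: net reverse reaction.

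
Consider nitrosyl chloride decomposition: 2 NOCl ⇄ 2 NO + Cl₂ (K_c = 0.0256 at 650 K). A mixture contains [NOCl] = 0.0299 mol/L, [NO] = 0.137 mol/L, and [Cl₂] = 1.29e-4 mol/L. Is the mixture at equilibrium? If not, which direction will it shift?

Q_c = [NO]²·[Cl₂] / [NOCl]² = (0.137)²·(1.29e-4) / (0.0299)² = 0.00271
Q_c = 0.00271 < K_c = 0.0256: net forward reaction.

no; Q < K, reaction proceeds forward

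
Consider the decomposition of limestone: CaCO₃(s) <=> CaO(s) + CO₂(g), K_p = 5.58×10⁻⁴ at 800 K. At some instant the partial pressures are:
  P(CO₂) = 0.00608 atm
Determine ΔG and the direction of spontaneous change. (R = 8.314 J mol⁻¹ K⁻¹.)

ΔG = 15.9 kJ/mol; the forward reaction is non-spontaneous

(CaCO₃, CaO are pure solids — omitted from Q_p.)
Q_p = P(CO₂) = 0.00608
ΔG = RT ln(Q_p/K_p) = (8.314 J mol⁻¹ K⁻¹)(800 K) × ln(0.00608/5.58×10⁻⁴)
   = (6.651 kJ/mol)(2.388) = 15.9 kJ/mol
ΔG > 0, so the forward reaction is non-spontaneous (proceeds in reverse).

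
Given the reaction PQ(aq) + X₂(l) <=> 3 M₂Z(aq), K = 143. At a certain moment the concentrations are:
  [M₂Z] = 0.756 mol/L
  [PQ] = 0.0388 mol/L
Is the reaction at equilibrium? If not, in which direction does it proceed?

in the forward direction

(X₂ is a pure liquid — omitted from Q.)
Q = [M₂Z]³ / [PQ] = (0.756)³ / (0.0388) = 11.1
Q = 11.1 < K = 143, so the forward reaction proceeds.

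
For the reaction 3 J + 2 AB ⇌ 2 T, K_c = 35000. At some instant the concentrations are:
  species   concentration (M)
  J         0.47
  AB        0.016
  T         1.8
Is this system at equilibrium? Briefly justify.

Q_c = [T]² / ([J]³·[AB]²) = (1.8)² / ((0.47)³·(0.016)²) = 1.2×10⁵
Q_c = 1.2×10⁵ > K_c = 35000: net reverse reaction.

no; Q > K, reaction proceeds in reverse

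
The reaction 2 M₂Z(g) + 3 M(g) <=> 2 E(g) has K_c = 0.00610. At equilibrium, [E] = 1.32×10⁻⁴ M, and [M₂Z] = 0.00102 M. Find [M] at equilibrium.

At equilibrium, K_c = [E]² / ([M₂Z]²·[M]³) = 0.00610.
(1.32×10⁻⁴)² / ((0.00102)²·([M])³) = 0.00610
[M]³ = 2.75 ⇒ [M] = 1.40 M

[M] = 1.40 M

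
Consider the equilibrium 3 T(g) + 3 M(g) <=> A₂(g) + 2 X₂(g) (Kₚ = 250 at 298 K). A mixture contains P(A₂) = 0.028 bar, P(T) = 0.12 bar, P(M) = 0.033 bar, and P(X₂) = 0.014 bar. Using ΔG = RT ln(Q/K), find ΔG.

ΔG = -2.58 kJ/mol

Qₚ = P(A₂)·P(X₂)² / (P(T)³·P(M)³) = (0.028)·(0.014)² / ((0.12)³·(0.033)³) = 88.4
ΔG = RT ln(Qₚ/Kₚ) = (8.314 J mol⁻¹ K⁻¹)(298 K) × ln(88.4/250)
   = (2.478 kJ/mol)(-1.040) = -2.58 kJ/mol
ΔG < 0, so the forward reaction is spontaneous (proceeds forward).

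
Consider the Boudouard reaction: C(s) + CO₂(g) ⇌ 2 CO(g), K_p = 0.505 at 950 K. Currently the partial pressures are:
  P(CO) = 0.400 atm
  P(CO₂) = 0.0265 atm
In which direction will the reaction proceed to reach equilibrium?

(C is a pure solid — omitted from Q_p.)
Q_p = P(CO)² / P(CO₂) = (0.400)² / (0.0265) = 6.04
Q_p = 6.04 > K_p = 0.505, so the reverse reaction proceeds.

toward reactants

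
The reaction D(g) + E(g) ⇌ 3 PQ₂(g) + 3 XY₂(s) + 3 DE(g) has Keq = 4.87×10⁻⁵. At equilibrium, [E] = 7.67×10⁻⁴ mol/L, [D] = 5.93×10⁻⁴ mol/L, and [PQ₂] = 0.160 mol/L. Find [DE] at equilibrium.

(XY₂ is a pure solid — omitted from Keq.)
At equilibrium, Keq = [PQ₂]³·[DE]³ / ([D]·[E]) = 4.87×10⁻⁵.
(0.160)³·([DE])³ / ((5.93×10⁻⁴)·(7.67×10⁻⁴)) = 4.87×10⁻⁵
[DE]³ = 5.41×10⁻⁹ ⇒ [DE] = 0.00176 mol/L

[DE] = 0.00176 mol/L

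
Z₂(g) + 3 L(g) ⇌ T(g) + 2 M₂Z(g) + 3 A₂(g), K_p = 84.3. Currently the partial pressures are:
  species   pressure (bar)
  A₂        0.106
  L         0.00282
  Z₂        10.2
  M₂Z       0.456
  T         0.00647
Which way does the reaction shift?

in the forward direction

Q_p = P(T)·P(M₂Z)²·P(A₂)³ / (P(Z₂)·P(L)³) = (0.00647)·(0.456)²·(0.106)³ / ((10.2)·(0.00282)³) = 7.00
Q_p = 7.00 < K_p = 84.3, so the forward reaction proceeds.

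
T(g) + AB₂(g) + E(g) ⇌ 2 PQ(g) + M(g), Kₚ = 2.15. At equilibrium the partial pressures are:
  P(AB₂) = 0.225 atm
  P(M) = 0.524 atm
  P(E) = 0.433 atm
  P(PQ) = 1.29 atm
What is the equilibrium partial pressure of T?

At equilibrium, Kₚ = P(PQ)²·P(M) / (P(T)·P(AB₂)·P(E)) = 2.15.
(1.29)²·(0.524) / ((P(T))·(0.225)·(0.433)) = 2.15
P(T) = 4.16 atm

P(T) = 4.16 atm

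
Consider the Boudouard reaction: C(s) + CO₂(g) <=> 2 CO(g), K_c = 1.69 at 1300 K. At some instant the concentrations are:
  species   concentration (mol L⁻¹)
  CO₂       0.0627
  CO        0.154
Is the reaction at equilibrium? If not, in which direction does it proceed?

(C is a pure solid — omitted from Q_c.)
Q_c = [CO]² / [CO₂] = (0.154)² / (0.0627) = 0.378
Q_c = 0.378 < K_c = 1.69, so the forward reaction proceeds.

in the forward direction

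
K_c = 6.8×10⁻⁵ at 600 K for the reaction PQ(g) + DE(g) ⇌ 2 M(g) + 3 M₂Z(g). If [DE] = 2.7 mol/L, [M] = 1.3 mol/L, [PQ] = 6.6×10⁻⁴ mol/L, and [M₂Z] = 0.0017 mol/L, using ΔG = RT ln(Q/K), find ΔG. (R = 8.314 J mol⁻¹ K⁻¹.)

Q_c = [M]²·[M₂Z]³ / ([PQ]·[DE]) = (1.3)²·(0.0017)³ / ((6.6×10⁻⁴)·(2.7)) = 4.66×10⁻⁶
ΔG = RT ln(Q_c/K_c) = (8.314 J mol⁻¹ K⁻¹)(600 K) × ln(4.66×10⁻⁶/6.8×10⁻⁵)
   = (4.988 kJ/mol)(-2.680) = -13.4 kJ/mol
ΔG < 0, so the forward reaction is spontaneous (proceeds forward).

ΔG = -13.4 kJ/mol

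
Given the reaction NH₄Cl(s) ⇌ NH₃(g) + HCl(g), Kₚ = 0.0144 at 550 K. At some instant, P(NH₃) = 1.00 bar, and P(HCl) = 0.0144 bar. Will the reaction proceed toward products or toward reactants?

neither direction; the system is at equilibrium

(NH₄Cl is a pure solid — omitted from Qₚ.)
Qₚ = P(NH₃)·P(HCl) = (1.00)·(0.0144) = 0.0144
Qₚ = 0.0144 = Kₚ, so the system is already at equilibrium.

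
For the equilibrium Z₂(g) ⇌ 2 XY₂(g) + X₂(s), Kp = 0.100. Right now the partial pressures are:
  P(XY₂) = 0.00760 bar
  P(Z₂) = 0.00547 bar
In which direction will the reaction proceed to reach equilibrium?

(X₂ is a pure solid — omitted from Qp.)
Qp = P(XY₂)² / P(Z₂) = (0.00760)² / (0.00547) = 0.0106
Qp = 0.0106 < Kp = 0.100, so the forward reaction proceeds.

in the forward direction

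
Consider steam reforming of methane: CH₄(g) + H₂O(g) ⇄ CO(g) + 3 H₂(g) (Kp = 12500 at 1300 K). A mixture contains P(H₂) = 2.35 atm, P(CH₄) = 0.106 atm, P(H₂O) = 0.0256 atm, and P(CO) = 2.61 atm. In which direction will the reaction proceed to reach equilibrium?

Qp = P(CO)·P(H₂)³ / (P(CH₄)·P(H₂O)) = (2.61)·(2.35)³ / ((0.106)·(0.0256)) = 12500
Qp = 12500 = Kp, so the system is already at equilibrium.

neither direction; the system is at equilibrium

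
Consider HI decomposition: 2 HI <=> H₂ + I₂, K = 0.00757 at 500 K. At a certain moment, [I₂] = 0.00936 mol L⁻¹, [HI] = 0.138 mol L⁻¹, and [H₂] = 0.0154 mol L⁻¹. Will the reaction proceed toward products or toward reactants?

no net change (already at equilibrium)

Q = [H₂]·[I₂] / [HI]² = (0.0154)·(0.00936) / (0.138)² = 0.00757
Q = 0.00757 = K, so the system is already at equilibrium.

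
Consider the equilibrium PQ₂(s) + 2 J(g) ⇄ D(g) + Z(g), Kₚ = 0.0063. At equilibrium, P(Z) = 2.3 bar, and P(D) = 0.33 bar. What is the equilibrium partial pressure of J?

P(J) = 11 bar

(PQ₂ is a pure solid — omitted from Kₚ.)
At equilibrium, Kₚ = P(D)·P(Z) / P(J)² = 0.0063.
(0.33)·(2.3) / (P(J))² = 0.0063
P(J)² = 120 ⇒ P(J) = 11 bar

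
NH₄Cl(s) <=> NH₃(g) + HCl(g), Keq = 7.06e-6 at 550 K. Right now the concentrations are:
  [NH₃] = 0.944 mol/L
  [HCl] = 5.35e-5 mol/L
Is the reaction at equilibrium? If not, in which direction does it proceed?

(NH₄Cl is a pure solid — omitted from Q.)
Q = [NH₃]·[HCl] = (0.944)·(5.35e-5) = 5.05e-5
Q = 5.05e-5 > Keq = 7.06e-6, so the reverse reaction proceeds.

to the left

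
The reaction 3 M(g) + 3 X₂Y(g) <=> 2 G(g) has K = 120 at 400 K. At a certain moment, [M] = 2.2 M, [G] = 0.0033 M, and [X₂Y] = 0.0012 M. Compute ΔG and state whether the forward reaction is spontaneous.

ΔG = 5.31 kJ/mol; the forward reaction is non-spontaneous

Q = [G]² / ([M]³·[X₂Y]³) = (0.0033)² / ((2.2)³·(0.0012)³) = 592
ΔG = RT ln(Q/K) = (8.314 J mol⁻¹ K⁻¹)(400 K) × ln(592/120)
   = (3.326 kJ/mol)(1.596) = 5.31 kJ/mol
ΔG > 0, so the forward reaction is non-spontaneous (proceeds in reverse).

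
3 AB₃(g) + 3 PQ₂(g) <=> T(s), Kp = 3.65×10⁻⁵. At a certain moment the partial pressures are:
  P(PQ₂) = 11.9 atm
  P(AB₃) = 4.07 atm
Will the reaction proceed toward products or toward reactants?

forward (toward products)

(T is a pure solid — omitted from Qp.)
Qp = 1 / (P(AB₃)³·P(PQ₂)³) = 1 / ((4.07)³·(11.9)³) = 8.80×10⁻⁶
Qp = 8.80×10⁻⁶ < Kp = 3.65×10⁻⁵, so the forward reaction proceeds.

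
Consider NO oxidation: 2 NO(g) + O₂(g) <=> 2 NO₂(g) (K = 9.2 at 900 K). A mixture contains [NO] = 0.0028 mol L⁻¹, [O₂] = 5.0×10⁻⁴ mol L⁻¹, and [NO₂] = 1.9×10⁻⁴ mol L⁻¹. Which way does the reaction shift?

neither direction; the system is at equilibrium

Q = [NO₂]² / ([NO]²·[O₂]) = (1.9×10⁻⁴)² / ((0.0028)²·(5.0×10⁻⁴)) = 9.2
Q = 9.2 = K, so the system is already at equilibrium.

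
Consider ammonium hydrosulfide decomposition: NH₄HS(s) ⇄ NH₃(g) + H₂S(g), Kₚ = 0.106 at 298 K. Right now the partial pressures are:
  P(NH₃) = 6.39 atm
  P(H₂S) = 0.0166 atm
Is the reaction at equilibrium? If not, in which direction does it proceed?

at equilibrium

(NH₄HS is a pure solid — omitted from Qₚ.)
Qₚ = P(NH₃)·P(H₂S) = (6.39)·(0.0166) = 0.106
Qₚ = 0.106 = Kₚ, so the system is already at equilibrium.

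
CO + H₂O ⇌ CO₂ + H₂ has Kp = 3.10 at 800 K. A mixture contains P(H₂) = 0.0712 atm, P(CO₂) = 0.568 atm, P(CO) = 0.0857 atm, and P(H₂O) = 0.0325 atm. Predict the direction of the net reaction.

to the left

Qp = P(CO₂)·P(H₂) / (P(CO)·P(H₂O)) = (0.568)·(0.0712) / ((0.0857)·(0.0325)) = 14.5
Qp = 14.5 > Kp = 3.10, so the reverse reaction proceeds.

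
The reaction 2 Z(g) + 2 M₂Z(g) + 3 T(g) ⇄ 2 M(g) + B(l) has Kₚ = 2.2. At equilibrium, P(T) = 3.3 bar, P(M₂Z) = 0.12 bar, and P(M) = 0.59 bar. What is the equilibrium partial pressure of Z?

(B is a pure liquid — omitted from Kₚ.)
At equilibrium, Kₚ = P(M)² / (P(Z)²·P(M₂Z)²·P(T)³) = 2.2.
(0.59)² / ((P(Z))²·(0.12)²·(3.3)³) = 2.2
P(Z)² = 0.306 ⇒ P(Z) = 0.55 bar

P(Z) = 0.55 bar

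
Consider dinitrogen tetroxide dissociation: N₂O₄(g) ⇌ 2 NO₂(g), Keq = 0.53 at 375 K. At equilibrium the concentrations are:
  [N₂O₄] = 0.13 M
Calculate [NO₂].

[NO₂] = 0.26 M

At equilibrium, Keq = [NO₂]² / [N₂O₄] = 0.53.
([NO₂])² / (0.13) = 0.53
[NO₂]² = 0.0689 ⇒ [NO₂] = 0.26 M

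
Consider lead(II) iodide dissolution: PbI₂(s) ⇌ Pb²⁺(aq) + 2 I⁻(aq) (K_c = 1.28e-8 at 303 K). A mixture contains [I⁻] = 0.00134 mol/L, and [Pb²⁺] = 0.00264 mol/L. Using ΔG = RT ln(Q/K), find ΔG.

ΔG = -2.50 kJ/mol

(PbI₂ is a pure solid — omitted from Q_c.)
Q_c = [Pb²⁺]·[I⁻]² = (0.00264)·(0.00134)² = 4.74e-9
ΔG = RT ln(Q_c/K_c) = (8.314 J mol⁻¹ K⁻¹)(303 K) × ln(4.74e-9/1.28e-8)
   = (2.519 kJ/mol)(-0.9934) = -2.50 kJ/mol
ΔG < 0, so the forward reaction is spontaneous (proceeds forward).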